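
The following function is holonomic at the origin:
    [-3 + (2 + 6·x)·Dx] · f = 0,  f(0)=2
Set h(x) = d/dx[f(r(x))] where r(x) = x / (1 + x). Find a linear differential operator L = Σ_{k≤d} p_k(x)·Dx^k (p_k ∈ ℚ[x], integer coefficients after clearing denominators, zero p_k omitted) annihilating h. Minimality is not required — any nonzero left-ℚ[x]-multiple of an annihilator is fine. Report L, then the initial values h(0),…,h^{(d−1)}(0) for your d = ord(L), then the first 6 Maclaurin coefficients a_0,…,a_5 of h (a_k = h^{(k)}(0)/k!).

f: a_k = 2, 3, -9/4, 27/8, -405/64, 1701/128, …
Change of var in L_f (x↦r) gives L₀.
h₀' ⇒ L via d/dx closure of L₀.
L = (-7 - 16·x) + (-2 - 10·x - 8·x^2)·Dx  (order 1).
h: a_k = 3, -21/2, 261/8, -1677/16, 45345/128, -318915/256, …
ICs: h(0) = 3.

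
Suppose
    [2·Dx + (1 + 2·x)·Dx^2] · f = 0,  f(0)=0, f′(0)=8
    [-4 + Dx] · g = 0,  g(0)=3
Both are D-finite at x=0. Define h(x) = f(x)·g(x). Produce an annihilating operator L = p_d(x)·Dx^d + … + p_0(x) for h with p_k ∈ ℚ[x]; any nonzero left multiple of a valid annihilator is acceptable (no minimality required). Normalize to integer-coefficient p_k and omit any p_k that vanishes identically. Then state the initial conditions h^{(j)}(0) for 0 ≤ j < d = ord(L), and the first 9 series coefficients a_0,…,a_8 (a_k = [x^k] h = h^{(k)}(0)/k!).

f: a_k = 0, 8, -8, 32/3, -16, 128/5, -128/3, 512/7, -128, …
g: a_k = 3, 12, 24, 32, 32, 128/5, 256/15, 1024/105, 512/105, …
Product ⇒ symmetric product L₀, ord ≤ 2.
L = (8 + 32·x) + (-6 - 16·x)·Dx + (1 + 2·x)·Dx^2  (order 2).
h: a_k = 0, 24, 72, 128, 144, 704/5, 256/3, 8704/105, -128/15, …
ICs: h(0) = 0, h′(0) = 24.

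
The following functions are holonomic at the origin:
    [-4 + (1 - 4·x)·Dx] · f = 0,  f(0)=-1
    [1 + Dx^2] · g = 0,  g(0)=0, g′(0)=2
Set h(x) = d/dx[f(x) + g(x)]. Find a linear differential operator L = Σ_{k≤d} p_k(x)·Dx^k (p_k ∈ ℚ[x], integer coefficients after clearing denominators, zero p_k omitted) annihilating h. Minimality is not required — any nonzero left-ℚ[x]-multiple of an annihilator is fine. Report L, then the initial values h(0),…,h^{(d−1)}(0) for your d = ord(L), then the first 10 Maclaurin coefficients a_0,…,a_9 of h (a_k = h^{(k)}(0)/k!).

f: a_k = -1, -4, -16, -64, -256, -1024, -4096, -16384, -65536, -262144, …
g: a_k = 0, 2, 0, -1/3, 0, 1/60, 0, -1/2520, 0, 1/181440, …
h₀=f+g: left-lcm gives L₀, ord ≤ 3.
Derive L from L₀ (diff closure).
L = (1544 - 64·x + 128·x^2) + (-97 + 396·x - 48·x^2 + 64·x^3)·Dx + (1544 - 64·x + 128·x^2)·Dx^2 + (-97 + 396·x - 48·x^2 + 64·x^3)·Dx^3  (order 3).
h: a_k = -2, -32, -193, -1024, -61439/12, -24576, -41287681/360, -524288, -47563407359/20160, -10485760, …
ICs: h(0) = -2, h′(0) = -32, h′′(0) = -386.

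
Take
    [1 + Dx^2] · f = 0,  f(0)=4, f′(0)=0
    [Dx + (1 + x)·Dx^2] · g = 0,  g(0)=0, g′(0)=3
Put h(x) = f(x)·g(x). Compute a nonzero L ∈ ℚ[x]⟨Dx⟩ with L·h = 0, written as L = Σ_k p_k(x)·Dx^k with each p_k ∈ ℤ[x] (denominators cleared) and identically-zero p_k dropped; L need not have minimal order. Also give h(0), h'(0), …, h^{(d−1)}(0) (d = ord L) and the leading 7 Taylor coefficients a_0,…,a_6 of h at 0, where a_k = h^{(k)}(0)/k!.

f: a_k = 4, 0, -2, 0, 1/6, 0, -1/180, …
g: a_k = 0, 3, -3/2, 1, -3/4, 3/5, -1/2, …
f·g: L₀ = L_f ⊗_s L_g, ord ≤ 2·2.
L = (-3 + 6·x + 19·x^2 + 16·x^3 + 4·x^4) + (4 + 20·x + 24·x^2 + 8·x^3)·Dx + (20·x + 42·x^2 + 32·x^3 + 8·x^4)·Dx^2 + (4 + 20·x + 24·x^2 + 8·x^3)·Dx^3 + (3 + 14·x + 23·x^2 + 16·x^3 + 4·x^4)·Dx^4  (order 4).
h: a_k = 0, 12, -6, -2, 0, 9/10, -3/4, …
ICs: h(0) = 0, h′(0) = 12, h′′(0) = -12, h′′′(0) = -12.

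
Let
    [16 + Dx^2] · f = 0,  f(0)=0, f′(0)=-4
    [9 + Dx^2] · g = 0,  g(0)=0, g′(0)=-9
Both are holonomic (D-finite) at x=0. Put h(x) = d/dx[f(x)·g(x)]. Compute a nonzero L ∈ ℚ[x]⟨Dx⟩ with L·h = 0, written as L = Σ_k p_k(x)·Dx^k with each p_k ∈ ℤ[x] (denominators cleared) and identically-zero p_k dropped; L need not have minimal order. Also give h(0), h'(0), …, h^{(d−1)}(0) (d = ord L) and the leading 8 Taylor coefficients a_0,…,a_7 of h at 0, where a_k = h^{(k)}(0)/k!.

f: a_k = 0, -4, 0, 32/3, 0, -128/15, 0, 1024/315, …
g: a_k = 0, -9, 0, 27/2, 0, -243/40, 0, 729/560, …
f·g: L₀ = L_f ⊗_s L_g, ord ≤ 2·2.
Derive L from L₀ (diff closure).
L = 49 + 50·Dx^2 + Dx^4  (order 4).
h: a_k = 0, 72, 0, -600, 0, 7353/5, 0, -12010/7, …
ICs: h(0) = 0, h′(0) = 72, h′′(0) = 0, h′′′(0) = -3600.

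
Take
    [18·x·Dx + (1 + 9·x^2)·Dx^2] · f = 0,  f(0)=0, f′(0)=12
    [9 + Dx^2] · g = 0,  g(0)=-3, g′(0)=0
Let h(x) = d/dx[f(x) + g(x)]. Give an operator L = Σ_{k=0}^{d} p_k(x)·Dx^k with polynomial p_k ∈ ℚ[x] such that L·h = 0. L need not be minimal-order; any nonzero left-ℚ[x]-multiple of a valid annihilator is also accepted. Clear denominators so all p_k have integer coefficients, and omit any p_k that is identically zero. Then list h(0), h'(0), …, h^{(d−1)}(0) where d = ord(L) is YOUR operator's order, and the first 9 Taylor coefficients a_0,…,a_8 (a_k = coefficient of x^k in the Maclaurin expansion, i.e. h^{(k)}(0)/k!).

L = (-1782·x + 20412·x^3 + 13122·x^5) + (-9 + 567·x^2 + 6561·x^4 + 6561·x^6)·Dx + (-198·x + 2268·x^3 + 1458·x^5)·Dx^2 + (-1 + 63·x^2 + 729·x^4 + 729·x^6)·Dx^3  (order 3).
h: a_k = 12, 27, -108, -81/2, 972, 729/40, -8748, -2187/560, 78732, …
ICs: h(0) = 12, h′(0) = 27, h′′(0) = -216.

f: a_k = 0, 12, 0, -36, 0, 972/5, 0, -8748/7, 0, …
g: a_k = -3, 0, 27/2, 0, -81/8, 0, 243/80, 0, -2187/4480, …
h₀=f+g: left-lcm gives L₀, ord ≤ 4.
Differentiate: ansatz ord ≤ ord L₀ ⇒ L.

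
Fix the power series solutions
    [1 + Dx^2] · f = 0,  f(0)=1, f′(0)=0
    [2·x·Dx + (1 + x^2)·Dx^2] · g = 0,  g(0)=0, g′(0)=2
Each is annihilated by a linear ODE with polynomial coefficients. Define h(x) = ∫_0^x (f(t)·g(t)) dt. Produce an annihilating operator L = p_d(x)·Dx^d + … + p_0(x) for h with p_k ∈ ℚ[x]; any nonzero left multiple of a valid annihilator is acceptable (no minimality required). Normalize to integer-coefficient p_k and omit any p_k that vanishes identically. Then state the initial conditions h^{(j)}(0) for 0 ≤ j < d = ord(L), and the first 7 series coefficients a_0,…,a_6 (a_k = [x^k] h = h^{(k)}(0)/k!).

f: a_k = 1, 0, -1/2, 0, 1/24, 0, -1/720, …
g: a_k = 0, 2, 0, -2/3, 0, 2/5, 0, …
h₀=f·g: eliminate ⇒ L₀, order ≤ 2·2.
h=∫₀ˣh₀: take L = L₀·Dx.
L = (10 + 26·x^2 + 11·x^4 + 4·x^6 + x^8)·Dx + (12·x + 20·x^3 + 12·x^5 + 4·x^7)·Dx^2 + (12 + 32·x^2 + 18·x^4 + 8·x^6 + 2·x^8)·Dx^3 + (12·x + 20·x^3 + 12·x^5 + 4·x^7)·Dx^4 + (2 + 6·x^2 + 7·x^4 + 4·x^6 + x^8)·Dx^5  (order 5).
h: a_k = 0, 0, 1, 0, -5/12, 0, 49/360, …
ICs: h(0) = 0, h′(0) = 0, h′′(0) = 2, h′′′(0) = 0, h′′′′(0) = -10.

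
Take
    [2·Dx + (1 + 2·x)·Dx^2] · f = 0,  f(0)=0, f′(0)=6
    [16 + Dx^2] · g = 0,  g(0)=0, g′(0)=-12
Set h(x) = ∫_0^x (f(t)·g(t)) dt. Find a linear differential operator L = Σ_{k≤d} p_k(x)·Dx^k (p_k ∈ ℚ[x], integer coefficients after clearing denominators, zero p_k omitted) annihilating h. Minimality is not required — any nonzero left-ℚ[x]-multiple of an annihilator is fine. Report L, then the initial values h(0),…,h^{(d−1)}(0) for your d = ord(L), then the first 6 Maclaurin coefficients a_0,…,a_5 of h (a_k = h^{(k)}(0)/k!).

f: a_k = 0, 6, -6, 8, -12, 96/5, …
g: a_k = 0, -12, 0, 32, 0, -128/5, …
h₀=f·g: eliminate ⇒ L₀, order ≤ 2·2.
Integrate: L := L₀·Dx.
L = (2688 + 27648·x + 93184·x^2 + 131072·x^3 + 65536·x^4)·Dx + (896 + 5888·x + 12288·x^2 + 8192·x^3)·Dx^2 + (408 + 3712·x + 11904·x^2 + 16384·x^3 + 8192·x^4)·Dx^3 + (56 + 368·x + 768·x^2 + 512·x^3)·Dx^4 + (15 + 124·x + 380·x^2 + 512·x^3 + 256·x^4)·Dx^5  (order 5).
h: a_k = 0, 0, 0, -24, 18, 96/5, …
ICs: h(0) = 0, h′(0) = 0, h′′(0) = 0, h′′′(0) = -144, h′′′′(0) = 432.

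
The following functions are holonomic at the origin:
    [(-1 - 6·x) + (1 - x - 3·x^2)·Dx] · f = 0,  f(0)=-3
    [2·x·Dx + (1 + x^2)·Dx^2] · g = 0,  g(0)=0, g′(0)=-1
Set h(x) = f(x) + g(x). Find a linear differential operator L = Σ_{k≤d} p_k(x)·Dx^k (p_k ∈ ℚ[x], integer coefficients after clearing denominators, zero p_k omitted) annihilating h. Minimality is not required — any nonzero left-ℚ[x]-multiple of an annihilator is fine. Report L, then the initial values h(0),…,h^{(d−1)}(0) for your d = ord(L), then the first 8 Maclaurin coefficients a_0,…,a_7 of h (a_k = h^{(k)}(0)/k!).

f: a_k = -3, -3, -12, -21, -57, -120, -291, -651, …
g: a_k = 0, -1, 0, 1/3, 0, -1/5, 0, 1/7, …
f+g: L₀ = lclm(L_f,L_g), ord ≤ 1+2.
L = (-8 + 32·x + 300·x^2 + 504·x^3 + 1134·x^4 + 162·x^6)·Dx + (22 + 148·x + 184·x^2 + 576·x^3 + 441·x^4 + 918·x^5 + 27·x^6 + 162·x^7)·Dx^2 + (-4 - 6·x - 18·x^2 + 60·x^3 + 85·x^4 + 75·x^5 + 126·x^6 + 9·x^7 + 27·x^8)·Dx^3  (order 3).
h: a_k = -3, -4, -12, -62/3, -57, -601/5, -291, -4556/7, …
ICs: h(0) = -3, h′(0) = -4, h′′(0) = -24.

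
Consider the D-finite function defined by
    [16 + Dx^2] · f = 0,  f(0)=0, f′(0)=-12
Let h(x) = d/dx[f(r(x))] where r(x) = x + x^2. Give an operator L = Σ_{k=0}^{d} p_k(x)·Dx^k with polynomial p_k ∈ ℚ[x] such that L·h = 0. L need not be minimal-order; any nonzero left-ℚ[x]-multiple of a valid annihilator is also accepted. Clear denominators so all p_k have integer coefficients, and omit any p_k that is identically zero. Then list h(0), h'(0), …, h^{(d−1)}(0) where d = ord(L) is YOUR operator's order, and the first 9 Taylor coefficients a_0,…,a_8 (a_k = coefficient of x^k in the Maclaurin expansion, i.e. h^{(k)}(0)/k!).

L = (28 + 128·x + 384·x^2 + 512·x^3 + 256·x^4) + (-6 - 12·x)·Dx + (1 + 4·x + 4·x^2)·Dx^2  (order 2).
h: a_k = -12, -24, 96, 384, 352, -576, -25856/15, -22528/15, 70528/105, …
ICs: h(0) = -12, h′(0) = -24.

f: a_k = 0, -12, 0, 32, 0, -128/5, 0, 1024/105, 0, …
Change of var in L_f (x↦r) gives L₀.
Differentiate: ansatz ord ≤ ord L₀ ⇒ L.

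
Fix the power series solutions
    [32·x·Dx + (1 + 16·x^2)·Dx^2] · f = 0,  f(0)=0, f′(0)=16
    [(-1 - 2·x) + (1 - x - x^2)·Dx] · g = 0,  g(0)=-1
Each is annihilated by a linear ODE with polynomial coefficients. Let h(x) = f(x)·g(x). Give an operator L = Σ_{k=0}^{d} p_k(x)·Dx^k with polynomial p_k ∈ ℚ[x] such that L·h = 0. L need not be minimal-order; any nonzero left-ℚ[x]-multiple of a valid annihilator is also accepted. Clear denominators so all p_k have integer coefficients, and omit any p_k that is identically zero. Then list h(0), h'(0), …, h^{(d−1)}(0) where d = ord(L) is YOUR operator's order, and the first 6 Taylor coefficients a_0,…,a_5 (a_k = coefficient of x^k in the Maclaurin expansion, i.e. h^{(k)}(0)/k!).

f: a_k = 0, 16, 0, -256/3, 0, 4096/5, …
g: a_k = -1, -1, -2, -3, -5, -8, …
Product ⇒ symmetric product L₀, ord ≤ 2.
L = (2 + 32·x + 96·x^2) + (2 - 28·x + 64·x^2 + 96·x^3)·Dx + (-1 + x - 15·x^2 + 16·x^3 + 16·x^4)·Dx^2  (order 2).
h: a_k = 0, -16, -16, 160/3, 112/3, -10928/15, …
ICs: h(0) = 0, h′(0) = -16.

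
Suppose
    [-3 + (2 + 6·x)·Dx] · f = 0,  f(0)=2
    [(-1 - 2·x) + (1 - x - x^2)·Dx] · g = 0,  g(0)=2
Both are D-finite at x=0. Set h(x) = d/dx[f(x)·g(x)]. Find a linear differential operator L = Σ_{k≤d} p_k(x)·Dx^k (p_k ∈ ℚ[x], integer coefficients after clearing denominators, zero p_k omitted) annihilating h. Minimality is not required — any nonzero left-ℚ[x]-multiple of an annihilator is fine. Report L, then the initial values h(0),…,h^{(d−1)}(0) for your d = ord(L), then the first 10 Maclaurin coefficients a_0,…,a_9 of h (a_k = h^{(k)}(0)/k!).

L = (19 + 186·x + 321·x^2 + 210·x^3 + 135·x^4) + (-10 - 34·x - 6·x^2 + 50·x^3 + 114·x^4 + 54·x^5)·Dx  (order 1).
h: a_k = 10, 19, 315/4, 739/8, 24295/64, 30117/128, 917847/512, -395485/1024, 157304223/16384, -383995055/32768, …
ICs: h(0) = 10.

f: a_k = 2, 3, -9/4, 27/8, -405/64, 1701/128, -15309/512, 72171/1024, -2814669/16384, 14073345/32768, …
g: a_k = 2, 2, 4, 6, 10, 16, 26, 42, 68, 110, …
Sym-product of L_f,L_g gives L₀ (≤ ord 1).
h₀' ⇒ L via d/dx closure of L₀.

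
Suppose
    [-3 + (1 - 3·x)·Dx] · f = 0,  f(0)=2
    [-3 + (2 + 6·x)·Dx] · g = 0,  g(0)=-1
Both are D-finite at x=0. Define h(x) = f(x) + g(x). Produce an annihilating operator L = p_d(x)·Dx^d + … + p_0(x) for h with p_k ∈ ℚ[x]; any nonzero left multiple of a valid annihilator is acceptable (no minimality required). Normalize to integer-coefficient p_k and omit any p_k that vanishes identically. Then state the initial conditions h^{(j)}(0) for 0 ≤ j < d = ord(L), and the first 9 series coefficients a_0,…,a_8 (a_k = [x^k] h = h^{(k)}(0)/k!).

f: a_k = 2, 6, 18, 54, 162, 486, 1458, 4374, 13122, …
g: a_k = -1, -3/2, 9/8, -27/16, 405/128, -1701/256, 15309/1024, -72171/2048, 2814669/32768, …
Sum ⇒ L₀ = lclm(L_f,L_g) in ℚ(x)⟨Dx⟩.
L = (-45 - 81·x) + (27 + 126·x + 243·x^2)·Dx + (-2 - 18·x + 18·x^2 + 162·x^3)·Dx^2  (order 2).
h: a_k = 1, 9/2, 153/8, 837/16, 21141/128, 122715/256, 1508301/1024, 8885781/2048, 432796365/32768, …
ICs: h(0) = 1, h′(0) = 9/2.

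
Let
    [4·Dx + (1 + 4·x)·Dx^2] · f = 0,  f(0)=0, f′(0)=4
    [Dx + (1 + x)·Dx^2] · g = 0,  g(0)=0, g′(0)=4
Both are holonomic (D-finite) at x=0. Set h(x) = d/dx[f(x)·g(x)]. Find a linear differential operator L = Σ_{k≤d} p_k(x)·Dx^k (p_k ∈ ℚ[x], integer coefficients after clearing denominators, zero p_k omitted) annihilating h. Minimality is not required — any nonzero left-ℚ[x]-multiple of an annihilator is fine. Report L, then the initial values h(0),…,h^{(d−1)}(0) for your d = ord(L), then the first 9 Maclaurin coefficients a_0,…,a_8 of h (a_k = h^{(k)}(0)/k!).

f: a_k = 0, 4, -8, 64/3, -64, 1024/5, -2048/3, 16384/7, -8192, …
g: a_k = 0, 4, -2, 4/3, -1, 4/5, -2/3, 4/7, -1/2, …
Product ⇒ symmetric product L₀, ord ≤ 4.
Derive L from L₀ (diff closure).
L = (136 + 320·x + 256·x^2) + (290 + 1464·x + 2400·x^2 + 1280·x^3)·Dx + (92 + 740·x + 1992·x^2 + 2240·x^3 + 896·x^4)·Dx^2 + (5 + 58·x + 245·x^2 + 464·x^3 + 400·x^4 + 128·x^5)·Dx^3  (order 3).
h: a_k = 0, 32, -120, 1280/3, -4700/3, 88816/15, -22792, 3105024/35, -2434078/7, …
ICs: h(0) = 0, h′(0) = 32, h′′(0) = -240.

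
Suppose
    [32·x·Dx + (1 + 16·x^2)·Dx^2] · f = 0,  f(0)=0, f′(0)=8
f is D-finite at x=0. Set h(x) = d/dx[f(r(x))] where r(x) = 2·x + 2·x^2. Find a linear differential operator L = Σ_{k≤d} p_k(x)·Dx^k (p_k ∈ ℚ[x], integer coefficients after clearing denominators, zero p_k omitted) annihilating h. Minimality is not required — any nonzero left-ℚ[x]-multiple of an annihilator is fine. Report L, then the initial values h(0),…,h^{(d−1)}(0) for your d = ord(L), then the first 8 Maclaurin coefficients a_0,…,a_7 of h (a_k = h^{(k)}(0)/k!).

L = (-2 + 128·x + 512·x^2 + 768·x^3 + 384·x^4) + (1 + 2·x + 64·x^2 + 256·x^3 + 320·x^4 + 128·x^5)·Dx  (order 1).
h: a_k = 16, 32, -1024, -4096, 60416, 391168, -3276800, -32505856, …
ICs: h(0) = 16.

f: a_k = 0, 8, 0, -128/3, 0, 2048/5, 0, -32768/7, …
f∘r: x↦r, Dx↦Dx/r' in L_f ⇒ L₀.
h=h₀': d/dx-closure on L₀ ⇒ L.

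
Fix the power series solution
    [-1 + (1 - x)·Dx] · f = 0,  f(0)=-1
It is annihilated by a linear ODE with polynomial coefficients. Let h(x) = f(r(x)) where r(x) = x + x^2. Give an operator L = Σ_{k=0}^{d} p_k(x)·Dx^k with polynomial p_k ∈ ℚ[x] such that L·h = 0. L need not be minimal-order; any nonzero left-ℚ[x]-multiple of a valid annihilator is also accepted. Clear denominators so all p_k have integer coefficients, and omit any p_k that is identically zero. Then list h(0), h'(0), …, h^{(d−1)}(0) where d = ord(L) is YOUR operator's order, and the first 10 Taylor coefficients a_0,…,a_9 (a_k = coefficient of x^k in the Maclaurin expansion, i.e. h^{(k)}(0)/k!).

f: a_k = -1, -1, -1, -1, -1, -1, -1, -1, -1, -1, …
Change of var in L_f (x↦r) gives L₀.
L = (1 + 2·x) + (-1 + x + x^2)·Dx  (order 1).
h: a_k = -1, -1, -2, -3, -5, -8, -13, -21, -34, -55, …
ICs: h(0) = -1.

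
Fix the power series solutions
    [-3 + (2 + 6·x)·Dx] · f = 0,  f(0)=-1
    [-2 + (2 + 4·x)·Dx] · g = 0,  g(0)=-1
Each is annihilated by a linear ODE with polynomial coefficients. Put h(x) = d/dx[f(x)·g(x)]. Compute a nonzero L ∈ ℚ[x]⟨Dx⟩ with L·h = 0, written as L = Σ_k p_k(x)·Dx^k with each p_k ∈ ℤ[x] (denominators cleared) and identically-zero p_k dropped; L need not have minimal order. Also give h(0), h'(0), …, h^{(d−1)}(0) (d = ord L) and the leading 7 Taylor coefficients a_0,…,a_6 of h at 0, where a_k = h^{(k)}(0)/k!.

f: a_k = -1, -3/2, 9/8, -27/16, 405/128, -1701/256, 15309/1024, …
g: a_k = -1, -1, 1/2, -1/2, 5/8, -7/8, 21/16, …
Sym-product of L_f,L_g gives L₀ (≤ ord 1).
h=h₀': d/dx-closure on L₀ ⇒ L.
L = -1 + (-10 - 74·x - 180·x^2 - 144·x^3)·Dx  (order 1).
h: a_k = 5/2, -1/4, 15/16, -101/32, 2575/256, -15903/512, 192675/2048, …
ICs: h(0) = 5/2.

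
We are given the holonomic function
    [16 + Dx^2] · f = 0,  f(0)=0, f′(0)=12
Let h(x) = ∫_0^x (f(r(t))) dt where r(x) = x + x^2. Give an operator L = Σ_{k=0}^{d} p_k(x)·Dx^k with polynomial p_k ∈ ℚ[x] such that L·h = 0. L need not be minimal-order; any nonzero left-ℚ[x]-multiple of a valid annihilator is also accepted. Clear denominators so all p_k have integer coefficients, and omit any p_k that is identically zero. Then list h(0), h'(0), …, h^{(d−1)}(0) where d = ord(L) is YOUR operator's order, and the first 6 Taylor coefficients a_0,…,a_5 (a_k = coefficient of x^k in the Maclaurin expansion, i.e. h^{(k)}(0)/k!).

L = (16 + 96·x + 192·x^2 + 128·x^3)·Dx - 2·Dx^2 + (1 + 2·x)·Dx^3  (order 3).
h: a_k = 0, 0, 6, 4, -8, -96/5, …
ICs: h(0) = 0, h′(0) = 0, h′′(0) = 12.

f: a_k = 0, 12, 0, -32, 0, 128/5, …
L₀ from L_f via x↦r, Dx↦r'^{-1}Dx.
Integrate: L := L₀·Dx.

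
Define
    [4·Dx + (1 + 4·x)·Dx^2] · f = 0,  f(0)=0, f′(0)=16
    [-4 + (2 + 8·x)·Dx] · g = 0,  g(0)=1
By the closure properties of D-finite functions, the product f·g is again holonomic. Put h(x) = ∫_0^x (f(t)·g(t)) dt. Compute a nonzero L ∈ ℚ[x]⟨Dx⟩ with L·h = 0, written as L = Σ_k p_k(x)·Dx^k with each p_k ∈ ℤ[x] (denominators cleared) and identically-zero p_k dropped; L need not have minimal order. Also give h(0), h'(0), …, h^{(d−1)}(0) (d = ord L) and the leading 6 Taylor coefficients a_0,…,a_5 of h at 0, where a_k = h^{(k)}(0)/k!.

f: a_k = 0, 16, -32, 256/3, -256, 4096/5, …
g: a_k = 1, 2, -2, 4, -10, 28, …
L₀ := L_f ⊗_s L_g (sym. prod.), ord ≤ 2.
h=∫h₀ ⇒ L = L₀·Dx.
L = 4·Dx + (1 + 8·x + 16·x^2)·Dx^3  (order 3).
h: a_k = 0, 0, 8, 0, -8/3, 128/15, …
ICs: h(0) = 0, h′(0) = 0, h′′(0) = 16.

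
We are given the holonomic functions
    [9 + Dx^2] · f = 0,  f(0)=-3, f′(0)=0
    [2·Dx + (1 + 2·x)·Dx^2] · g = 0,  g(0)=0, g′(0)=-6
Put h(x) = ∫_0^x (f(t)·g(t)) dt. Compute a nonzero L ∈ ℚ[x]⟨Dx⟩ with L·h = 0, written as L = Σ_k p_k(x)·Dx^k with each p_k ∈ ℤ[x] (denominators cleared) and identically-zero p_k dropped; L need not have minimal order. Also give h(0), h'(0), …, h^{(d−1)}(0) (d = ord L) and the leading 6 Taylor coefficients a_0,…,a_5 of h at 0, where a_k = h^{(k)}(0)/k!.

L = (63 + 1053·x + 3969·x^2 + 5832·x^3 + 2916·x^4)·Dx + (63 + 450·x + 972·x^2 + 648·x^3)·Dx^2 + (25 + 270·x + 918·x^2 + 1296·x^3 + 648·x^4)·Dx^3 + (7 + 50·x + 108·x^2 + 72·x^3)·Dx^4 + (2 + 17·x + 53·x^2 + 72·x^3 + 36·x^4)·Dx^5  (order 5).
h: a_k = 0, 0, 9, -6, -57/4, 9, …
ICs: h(0) = 0, h′(0) = 0, h′′(0) = 18, h′′′(0) = -36, h′′′′(0) = -342.

f: a_k = -3, 0, 27/2, 0, -81/8, 0, …
g: a_k = 0, -6, 6, -8, 12, -96/5, …
h₀=f·g: eliminate ⇒ L₀, order ≤ 2·2.
h=∫h₀ ⇒ L = L₀·Dx.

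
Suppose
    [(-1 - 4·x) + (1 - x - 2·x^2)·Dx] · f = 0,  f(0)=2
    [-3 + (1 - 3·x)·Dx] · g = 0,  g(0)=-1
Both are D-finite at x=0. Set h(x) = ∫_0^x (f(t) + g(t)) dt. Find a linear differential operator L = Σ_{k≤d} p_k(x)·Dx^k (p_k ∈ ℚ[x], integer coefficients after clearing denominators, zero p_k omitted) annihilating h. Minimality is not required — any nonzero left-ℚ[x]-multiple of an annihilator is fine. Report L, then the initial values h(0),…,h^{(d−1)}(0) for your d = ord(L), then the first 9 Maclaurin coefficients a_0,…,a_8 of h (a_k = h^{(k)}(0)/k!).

f: a_k = 2, 2, 6, 10, 22, 42, 86, 170, 342, …
g: a_k = -1, -3, -9, -27, -81, -243, -729, -2187, -6561, …
h₀=f+g: left-lcm gives L₀, ord ≤ 2.
h=∫₀ˣh₀: take L = L₀·Dx.
L = (-36·x + 36·x^2 - 36·x^3)·Dx + (6 - 6·x - 30·x^2 + 54·x^3 - 72·x^4)·Dx^2 + (-1 + 6·x - 12·x^2 + 8·x^3 + 9·x^4 - 18·x^5)·Dx^3  (order 3).
h: a_k = 0, 1, -1/2, -1, -17/4, -59/5, -67/2, -643/7, -2017/8, …
ICs: h(0) = 0, h′(0) = 1, h′′(0) = -1.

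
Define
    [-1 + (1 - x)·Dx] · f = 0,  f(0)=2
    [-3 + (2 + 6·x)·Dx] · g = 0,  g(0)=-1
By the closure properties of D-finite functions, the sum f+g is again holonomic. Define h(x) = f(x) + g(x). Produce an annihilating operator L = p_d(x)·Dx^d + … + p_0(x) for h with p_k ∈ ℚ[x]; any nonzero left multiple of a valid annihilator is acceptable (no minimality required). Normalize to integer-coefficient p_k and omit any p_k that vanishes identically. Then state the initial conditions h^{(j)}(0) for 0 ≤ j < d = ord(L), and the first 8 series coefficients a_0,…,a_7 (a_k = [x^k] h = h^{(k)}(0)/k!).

f: a_k = 2, 2, 2, 2, 2, 2, 2, 2, …
g: a_k = -1, -3/2, 9/8, -27/16, 405/128, -1701/256, 15309/1024, -72171/2048, …
Weyl lclm of L_f,L_g ⇒ L₀ (ord ≤ 2).
L = (-21 - 27·x) + (17 + 30·x + 81·x^2)·Dx + (2 - 14·x - 42·x^2 + 54·x^3)·Dx^2  (order 2).
h: a_k = 1, 1/2, 25/8, 5/16, 661/128, -1189/256, 17357/1024, -68075/2048, …
ICs: h(0) = 1, h′(0) = 1/2.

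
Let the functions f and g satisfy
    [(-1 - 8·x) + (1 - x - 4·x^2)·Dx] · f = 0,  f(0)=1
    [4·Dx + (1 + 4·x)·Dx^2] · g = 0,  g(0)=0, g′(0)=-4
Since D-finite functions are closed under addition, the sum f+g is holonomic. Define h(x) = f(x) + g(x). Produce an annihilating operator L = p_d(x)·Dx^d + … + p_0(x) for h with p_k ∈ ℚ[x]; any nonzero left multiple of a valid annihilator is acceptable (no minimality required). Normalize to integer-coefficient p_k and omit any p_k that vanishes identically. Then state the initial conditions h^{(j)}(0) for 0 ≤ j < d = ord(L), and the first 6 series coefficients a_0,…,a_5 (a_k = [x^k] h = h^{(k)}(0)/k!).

L = (268 + 1616·x + 5504·x^2 + 4608·x^3 + 6144·x^4)·Dx + (11 + 360·x + 3008·x^2 + 7680·x^3 + 9472·x^4 + 10240·x^5)·Dx^2 + (-7 - 67·x - 154·x^2 + 136·x^3 + 928·x^4 + 2176·x^5 + 2048·x^6)·Dx^3  (order 3).
h: a_k = 1, -3, 13, -37/3, 93, -699/5, …
ICs: h(0) = 1, h′(0) = -3, h′′(0) = 26.

f: a_k = 1, 1, 5, 9, 29, 65, …
g: a_k = 0, -4, 8, -64/3, 64, -1024/5, …
h₀=f+g: left-lcm gives L₀, ord ≤ 3.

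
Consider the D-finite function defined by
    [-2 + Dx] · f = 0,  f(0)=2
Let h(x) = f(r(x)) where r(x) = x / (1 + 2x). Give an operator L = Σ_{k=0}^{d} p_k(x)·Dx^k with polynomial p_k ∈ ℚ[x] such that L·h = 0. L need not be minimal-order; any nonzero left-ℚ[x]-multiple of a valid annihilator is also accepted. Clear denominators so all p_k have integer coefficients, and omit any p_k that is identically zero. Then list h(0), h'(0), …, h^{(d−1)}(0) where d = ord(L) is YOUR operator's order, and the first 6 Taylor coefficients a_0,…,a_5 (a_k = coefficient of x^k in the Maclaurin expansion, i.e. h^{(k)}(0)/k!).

f: a_k = 2, 4, 4, 8/3, 4/3, 8/15, …
L₀ from L_f via x↦r, Dx↦r'^{-1}Dx.
L = -2 + (1 + 4·x + 4·x^2)·Dx  (order 1).
h: a_k = 2, 4, -4, 8/3, 4/3, -152/15, …
ICs: h(0) = 2.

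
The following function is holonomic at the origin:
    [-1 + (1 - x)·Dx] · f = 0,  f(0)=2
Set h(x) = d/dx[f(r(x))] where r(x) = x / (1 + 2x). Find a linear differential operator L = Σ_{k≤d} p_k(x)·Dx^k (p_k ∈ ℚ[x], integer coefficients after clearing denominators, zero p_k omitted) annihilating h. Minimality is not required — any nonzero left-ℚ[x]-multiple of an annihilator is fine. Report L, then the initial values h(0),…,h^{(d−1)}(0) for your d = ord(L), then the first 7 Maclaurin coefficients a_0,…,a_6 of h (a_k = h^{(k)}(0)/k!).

L = -4 + (-2 - 2·x)·Dx  (order 1).
h: a_k = 2, -4, 6, -8, 10, -12, 14, …
ICs: h(0) = 2.

f: a_k = 2, 2, 2, 2, 2, 2, 2, …
f∘r: x↦r, Dx↦Dx/r' in L_f ⇒ L₀.
Differentiate: ansatz ord ≤ ord L₀ ⇒ L.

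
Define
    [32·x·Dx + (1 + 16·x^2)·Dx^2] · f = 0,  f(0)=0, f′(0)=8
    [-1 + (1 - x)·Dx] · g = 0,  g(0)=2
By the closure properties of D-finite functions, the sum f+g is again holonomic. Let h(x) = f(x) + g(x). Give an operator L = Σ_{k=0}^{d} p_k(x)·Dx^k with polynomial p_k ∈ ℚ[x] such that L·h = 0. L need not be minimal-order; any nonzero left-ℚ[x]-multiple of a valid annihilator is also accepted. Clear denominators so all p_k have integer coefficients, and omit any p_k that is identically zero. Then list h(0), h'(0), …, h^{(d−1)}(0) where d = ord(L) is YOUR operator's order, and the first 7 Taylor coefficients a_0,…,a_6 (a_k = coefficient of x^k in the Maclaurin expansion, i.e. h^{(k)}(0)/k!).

f: a_k = 0, 8, 0, -128/3, 0, 2048/5, 0, …
g: a_k = 2, 2, 2, 2, 2, 2, 2, …
L₀ := lclm(L_f,L_g); ord L₀ ≤ 2+1.
L = (32 - 128·x - 1536·x^2)·Dx + (-19 + 32·x + 656·x^2 - 1536·x^3)·Dx^2 + (1 + 15·x + 240·x^3 - 256·x^4)·Dx^3  (order 3).
h: a_k = 2, 10, 2, -122/3, 2, 2058/5, 2, …
ICs: h(0) = 2, h′(0) = 10, h′′(0) = 4.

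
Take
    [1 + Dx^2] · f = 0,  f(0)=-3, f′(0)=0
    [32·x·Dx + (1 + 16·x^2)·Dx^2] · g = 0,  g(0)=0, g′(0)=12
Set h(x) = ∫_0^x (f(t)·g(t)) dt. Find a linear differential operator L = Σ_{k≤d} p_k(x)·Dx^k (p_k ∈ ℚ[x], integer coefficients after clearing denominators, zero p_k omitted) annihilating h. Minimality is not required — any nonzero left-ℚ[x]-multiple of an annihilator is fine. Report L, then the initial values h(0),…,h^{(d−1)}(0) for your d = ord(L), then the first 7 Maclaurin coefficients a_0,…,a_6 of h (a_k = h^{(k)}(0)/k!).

L = (1105 + 51776·x^2 + 22016·x^4 + 16384·x^6 + 65536·x^8)·Dx + (2112·x + 35840·x^3 + 49152·x^5 + 262144·x^7)·Dx^2 + (1122 + 52352·x^2 + 27648·x^4 + 32768·x^6 + 131072·x^8)·Dx^3 + (2112·x + 35840·x^3 + 49152·x^5 + 262144·x^7)·Dx^4 + (17 + 576·x^2 + 5632·x^4 + 16384·x^6 + 65536·x^8)·Dx^5  (order 5).
h: a_k = 0, 0, -18, 0, 105/2, 0, -6469/20, …
ICs: h(0) = 0, h′(0) = 0, h′′(0) = -36, h′′′(0) = 0, h′′′′(0) = 1260.

f: a_k = -3, 0, 3/2, 0, -1/8, 0, 1/240, …
g: a_k = 0, 12, 0, -64, 0, 3072/5, 0, …
f·g: L₀ = L_f ⊗_s L_g, ord ≤ 2·2.
h=∫h₀ ⇒ L = L₀·Dx.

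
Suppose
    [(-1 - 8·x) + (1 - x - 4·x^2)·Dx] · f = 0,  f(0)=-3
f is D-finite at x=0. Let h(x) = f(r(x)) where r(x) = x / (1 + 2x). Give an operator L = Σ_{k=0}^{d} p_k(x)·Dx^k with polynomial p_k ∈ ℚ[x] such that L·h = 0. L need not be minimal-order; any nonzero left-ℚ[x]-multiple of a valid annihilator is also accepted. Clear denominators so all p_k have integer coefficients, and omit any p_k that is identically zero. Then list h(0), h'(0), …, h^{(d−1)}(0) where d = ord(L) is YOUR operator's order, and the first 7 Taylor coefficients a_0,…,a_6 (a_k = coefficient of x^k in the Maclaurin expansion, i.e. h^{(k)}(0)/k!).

L = (1 + 10·x) + (-1 - 5·x - 4·x^2 + 4·x^3)·Dx  (order 1).
h: a_k = -3, -3, -9, 21, -81, 285, -1017, …
ICs: h(0) = -3.

f: a_k = -3, -3, -15, -27, -87, -195, -543, …
f∘r: x↦r, Dx↦Dx/r' in L_f ⇒ L₀.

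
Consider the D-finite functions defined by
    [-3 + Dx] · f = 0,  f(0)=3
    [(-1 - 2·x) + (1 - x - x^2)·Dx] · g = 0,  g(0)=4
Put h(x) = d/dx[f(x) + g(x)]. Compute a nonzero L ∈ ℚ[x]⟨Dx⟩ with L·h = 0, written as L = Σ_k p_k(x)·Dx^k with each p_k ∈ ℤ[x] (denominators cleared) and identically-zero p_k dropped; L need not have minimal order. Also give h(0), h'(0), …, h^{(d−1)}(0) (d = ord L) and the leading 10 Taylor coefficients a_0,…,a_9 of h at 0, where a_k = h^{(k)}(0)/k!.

L = (18 + 126·x + 144·x^2 + 180·x^3 + 54·x^4) + (-9 - 48·x - 81·x^2 - 24·x^3 + 45·x^4 + 18·x^5)·Dx + (1 + 2·x + 11·x^2 - 12·x^3 - 21·x^4 - 6·x^5)·Dx^2  (order 2).
h: a_k = 13, 43, 153/2, 241/2, 1523/8, 13209/40, 47769/80, 611467/560, 8876961/4480, 15950987/4480, …
ICs: h(0) = 13, h′(0) = 43.

f: a_k = 3, 9, 27/2, 27/2, 81/8, 243/40, 243/80, 729/560, 2187/4480, 729/4480, …
g: a_k = 4, 4, 8, 12, 20, 32, 52, 84, 136, 220, …
Weyl lclm of L_f,L_g ⇒ L₀ (ord ≤ 2).
h=h₀': d/dx-closure on L₀ ⇒ L.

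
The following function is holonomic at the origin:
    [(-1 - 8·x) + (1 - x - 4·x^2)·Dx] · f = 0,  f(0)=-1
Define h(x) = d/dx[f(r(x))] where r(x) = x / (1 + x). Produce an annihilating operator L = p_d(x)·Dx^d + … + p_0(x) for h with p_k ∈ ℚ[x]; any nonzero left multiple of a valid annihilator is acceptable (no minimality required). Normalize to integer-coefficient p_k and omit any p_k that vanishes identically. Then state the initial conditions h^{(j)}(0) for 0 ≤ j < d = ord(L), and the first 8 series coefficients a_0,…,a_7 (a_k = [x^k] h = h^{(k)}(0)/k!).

L = (8 + 24·x + 120·x^2 + 72·x^3) + (-1 - 11·x - 15·x^2 + 31·x^3 + 36·x^4)·Dx  (order 1).
h: a_k = -1, -8, 0, -64, 80, -480, 1008, -3712, …
ICs: h(0) = -1.

f: a_k = -1, -1, -5, -9, -29, -65, -181, -441, …
Change of var in L_f (x↦r) gives L₀.
h₀' ⇒ L via d/dx closure of L₀.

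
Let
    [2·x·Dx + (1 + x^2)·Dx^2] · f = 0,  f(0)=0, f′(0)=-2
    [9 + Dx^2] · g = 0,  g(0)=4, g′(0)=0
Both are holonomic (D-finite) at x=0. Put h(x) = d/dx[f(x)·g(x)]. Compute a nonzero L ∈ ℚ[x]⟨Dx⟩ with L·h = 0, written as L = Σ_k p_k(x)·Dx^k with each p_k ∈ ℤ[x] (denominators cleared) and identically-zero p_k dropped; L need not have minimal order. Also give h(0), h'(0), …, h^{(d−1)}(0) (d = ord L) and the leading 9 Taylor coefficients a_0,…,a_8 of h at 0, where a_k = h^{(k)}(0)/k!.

L = (20358 + 86886·x^2 + 157437·x^4 + 155520·x^6 + 96228·x^8 + 36450·x^10 + 6561·x^12) + (6372·x + 25596·x^3 + 39960·x^5 + 32400·x^7 + 14580·x^9 + 2916·x^11)·Dx + (3432 + 15828·x^2 + 31110·x^4 + 33588·x^6 + 22032·x^8 + 8424·x^10 + 1458·x^12)·Dx^2 + (708·x + 2844·x^3 + 4440·x^5 + 3600·x^7 + 1620·x^9 + 324·x^11)·Dx^3 + (130 + 686·x^2 + 1513·x^4 + 1812·x^6 + 1260·x^8 + 486·x^10 + 81·x^12)·Dx^4  (order 4).
h: a_k = -8, 0, 116, 0, -203, 0, 1781/10, 0, -15557/112, …
ICs: h(0) = -8, h′(0) = 0, h′′(0) = 232, h′′′(0) = 0.

f: a_k = 0, -2, 0, 2/3, 0, -2/5, 0, 2/7, 0, …
g: a_k = 4, 0, -18, 0, 27/2, 0, -81/20, 0, 729/1120, …
f·g: L₀ = L_f ⊗_s L_g, ord ≤ 2·2.
h₀' ⇒ L via d/dx closure of L₀.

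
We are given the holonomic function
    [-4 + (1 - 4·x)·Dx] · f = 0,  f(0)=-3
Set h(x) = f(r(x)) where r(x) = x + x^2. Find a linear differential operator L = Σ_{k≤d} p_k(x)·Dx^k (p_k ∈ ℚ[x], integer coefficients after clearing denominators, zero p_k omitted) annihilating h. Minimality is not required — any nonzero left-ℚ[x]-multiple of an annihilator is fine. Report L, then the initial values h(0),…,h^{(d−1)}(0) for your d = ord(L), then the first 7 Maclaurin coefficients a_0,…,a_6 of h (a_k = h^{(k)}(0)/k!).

L = (4 + 8·x) + (-1 + 4·x + 4·x^2)·Dx  (order 1).
h: a_k = -3, -12, -60, -288, -1392, -6720, -32448, …
ICs: h(0) = -3.

f: a_k = -3, -12, -48, -192, -768, -3072, -12288, …
L₀ from L_f via x↦r, Dx↦r'^{-1}Dx.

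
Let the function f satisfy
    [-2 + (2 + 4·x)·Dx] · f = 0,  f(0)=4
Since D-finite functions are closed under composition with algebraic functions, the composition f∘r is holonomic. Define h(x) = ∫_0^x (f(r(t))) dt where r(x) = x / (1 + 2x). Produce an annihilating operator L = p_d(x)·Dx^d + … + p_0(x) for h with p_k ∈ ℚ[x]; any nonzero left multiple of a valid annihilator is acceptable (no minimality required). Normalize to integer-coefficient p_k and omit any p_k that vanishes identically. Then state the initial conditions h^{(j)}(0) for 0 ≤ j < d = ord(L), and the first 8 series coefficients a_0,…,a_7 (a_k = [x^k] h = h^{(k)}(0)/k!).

L = -Dx + (1 + 6·x + 8·x^2)·Dx^2  (order 2).
h: a_k = 0, 4, 2, -10/3, 13/2, -141/10, 133/4, -2353/28, …
ICs: h(0) = 0, h′(0) = 4.

f: a_k = 4, 4, -2, 2, -5/2, 7/2, -21/4, 33/4, …
f∘r: x↦r, Dx↦Dx/r' in L_f ⇒ L₀.
h=∫₀ˣh₀: take L = L₀·Dx.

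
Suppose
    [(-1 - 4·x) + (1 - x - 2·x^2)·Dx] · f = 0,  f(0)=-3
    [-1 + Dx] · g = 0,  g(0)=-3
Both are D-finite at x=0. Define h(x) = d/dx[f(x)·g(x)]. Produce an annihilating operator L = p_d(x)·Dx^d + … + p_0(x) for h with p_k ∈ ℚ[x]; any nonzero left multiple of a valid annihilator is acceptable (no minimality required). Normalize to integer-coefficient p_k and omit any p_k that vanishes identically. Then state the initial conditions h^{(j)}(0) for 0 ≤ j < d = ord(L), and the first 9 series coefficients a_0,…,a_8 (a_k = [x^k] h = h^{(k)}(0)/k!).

L = (9 + 16·x + 9·x^2 - 12·x^3 + 4·x^4) + (-2 - x + 9·x^2 + 4·x^3 - 4·x^4)·Dx  (order 1).
h: a_k = 18, 81, 234, 1275/2, 6309/4, 152211/40, 44279/5, 11350257/560, 20417113/448, …
ICs: h(0) = 18.

f: a_k = -3, -3, -9, -15, -33, -63, -129, -255, -513, …
g: a_k = -3, -3, -3/2, -1/2, -1/8, -1/40, -1/240, -1/1680, -1/13440, …
Product ⇒ symmetric product L₀, ord ≤ 1.
h₀' ⇒ L via d/dx closure of L₀.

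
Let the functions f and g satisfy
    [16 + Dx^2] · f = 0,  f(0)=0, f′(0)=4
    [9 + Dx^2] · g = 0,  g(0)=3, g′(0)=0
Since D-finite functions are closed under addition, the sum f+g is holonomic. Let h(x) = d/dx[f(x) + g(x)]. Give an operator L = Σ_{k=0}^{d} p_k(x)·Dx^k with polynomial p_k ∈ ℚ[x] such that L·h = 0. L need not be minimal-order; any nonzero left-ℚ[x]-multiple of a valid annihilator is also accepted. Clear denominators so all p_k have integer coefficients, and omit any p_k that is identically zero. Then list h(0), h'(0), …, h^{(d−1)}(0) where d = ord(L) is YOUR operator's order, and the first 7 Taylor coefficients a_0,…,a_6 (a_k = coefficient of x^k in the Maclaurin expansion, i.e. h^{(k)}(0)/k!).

L = 144 + 25·Dx^2 + Dx^4  (order 4).
h: a_k = 4, -27, -32, 81/2, 128/3, -729/40, -1024/45, …
ICs: h(0) = 4, h′(0) = -27, h′′(0) = -64, h′′′(0) = 243.

f: a_k = 0, 4, 0, -32/3, 0, 128/15, 0, …
g: a_k = 3, 0, -27/2, 0, 81/8, 0, -243/80, …
f+g: L₀ = lclm(L_f,L_g), ord ≤ 2+2.
Differentiate: ansatz ord ≤ ord L₀ ⇒ L.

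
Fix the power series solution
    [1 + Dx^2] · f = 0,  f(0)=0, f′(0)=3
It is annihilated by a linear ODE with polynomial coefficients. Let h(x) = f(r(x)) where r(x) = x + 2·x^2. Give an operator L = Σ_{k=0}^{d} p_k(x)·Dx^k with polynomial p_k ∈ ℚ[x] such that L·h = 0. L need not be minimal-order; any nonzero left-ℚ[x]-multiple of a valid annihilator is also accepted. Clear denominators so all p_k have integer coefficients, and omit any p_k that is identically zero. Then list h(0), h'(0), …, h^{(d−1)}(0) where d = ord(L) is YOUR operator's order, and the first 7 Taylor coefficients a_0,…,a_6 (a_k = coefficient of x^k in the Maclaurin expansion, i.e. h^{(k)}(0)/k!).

L = (1 + 12·x + 48·x^2 + 64·x^3) - 4·Dx + (1 + 4·x)·Dx^2  (order 2).
h: a_k = 0, 3, 6, -1/2, -3, -239/40, -15/4, …
ICs: h(0) = 0, h′(0) = 3.

f: a_k = 0, 3, 0, -1/2, 0, 1/40, 0, …
f∘r: x↦r, Dx↦Dx/r' in L_f ⇒ L₀.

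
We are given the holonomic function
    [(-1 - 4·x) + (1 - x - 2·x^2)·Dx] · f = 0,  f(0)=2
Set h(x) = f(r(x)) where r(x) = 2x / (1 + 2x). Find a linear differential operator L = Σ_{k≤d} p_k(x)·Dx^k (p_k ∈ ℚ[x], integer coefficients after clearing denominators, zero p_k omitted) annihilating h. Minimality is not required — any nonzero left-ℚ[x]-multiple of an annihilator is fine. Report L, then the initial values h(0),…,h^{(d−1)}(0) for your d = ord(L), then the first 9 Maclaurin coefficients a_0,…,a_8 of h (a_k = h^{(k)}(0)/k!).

f: a_k = 2, 2, 6, 10, 22, 42, 86, 170, 342, …
L₀ from L_f via x↦r, Dx↦r'^{-1}Dx.
L = (2 + 20·x) + (-1 - 4·x + 4·x^2 + 16·x^3)·Dx  (order 1).
h: a_k = 2, 4, 16, 0, 128, -256, 1536, -5120, 22528, …
ICs: h(0) = 2.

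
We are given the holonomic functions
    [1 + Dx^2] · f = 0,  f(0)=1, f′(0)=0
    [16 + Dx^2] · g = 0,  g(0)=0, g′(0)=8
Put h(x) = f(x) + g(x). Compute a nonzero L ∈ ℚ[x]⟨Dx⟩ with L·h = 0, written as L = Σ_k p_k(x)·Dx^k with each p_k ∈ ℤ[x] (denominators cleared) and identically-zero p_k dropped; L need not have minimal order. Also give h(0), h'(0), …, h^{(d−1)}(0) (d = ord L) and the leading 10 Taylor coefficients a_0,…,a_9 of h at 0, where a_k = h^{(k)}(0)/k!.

f: a_k = 1, 0, -1/2, 0, 1/24, 0, -1/720, 0, 1/40320, 0, …
g: a_k = 0, 8, 0, -64/3, 0, 256/15, 0, -2048/315, 0, 4096/2835, …
f+g: L₀ = lclm(L_f,L_g), ord ≤ 2+2.
L = 16 + 17·Dx^2 + Dx^4  (order 4).
h: a_k = 1, 8, -1/2, -64/3, 1/24, 256/15, -1/720, -2048/315, 1/40320, 4096/2835, …
ICs: h(0) = 1, h′(0) = 8, h′′(0) = -1, h′′′(0) = -128.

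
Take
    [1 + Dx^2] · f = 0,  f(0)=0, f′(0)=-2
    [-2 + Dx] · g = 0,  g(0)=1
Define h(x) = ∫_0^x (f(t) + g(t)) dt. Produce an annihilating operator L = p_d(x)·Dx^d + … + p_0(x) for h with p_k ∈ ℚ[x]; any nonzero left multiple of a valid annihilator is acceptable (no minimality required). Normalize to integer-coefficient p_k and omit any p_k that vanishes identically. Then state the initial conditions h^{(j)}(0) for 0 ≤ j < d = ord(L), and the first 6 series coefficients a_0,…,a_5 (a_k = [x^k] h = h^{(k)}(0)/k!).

f: a_k = 0, -2, 0, 1/3, 0, -1/60, …
g: a_k = 1, 2, 2, 4/3, 2/3, 4/15, …
Weyl lclm of L_f,L_g ⇒ L₀ (ord ≤ 3).
∫: right-multiply L₀ by Dx.
L = -2·Dx + Dx^2 - 2·Dx^3 + Dx^4  (order 4).
h: a_k = 0, 1, 0, 2/3, 5/12, 2/15, …
ICs: h(0) = 0, h′(0) = 1, h′′(0) = 0, h′′′(0) = 4.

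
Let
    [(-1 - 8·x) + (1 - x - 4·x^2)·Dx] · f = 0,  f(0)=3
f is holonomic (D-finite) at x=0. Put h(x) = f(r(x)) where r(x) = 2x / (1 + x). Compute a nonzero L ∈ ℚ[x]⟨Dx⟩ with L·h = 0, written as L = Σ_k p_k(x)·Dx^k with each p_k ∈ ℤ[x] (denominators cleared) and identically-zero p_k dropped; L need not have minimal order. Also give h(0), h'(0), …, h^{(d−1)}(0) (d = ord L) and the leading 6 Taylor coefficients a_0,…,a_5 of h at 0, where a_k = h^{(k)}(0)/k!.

f: a_k = 3, 3, 15, 27, 87, 195, …
Change of var in L_f (x↦r) gives L₀.
L = (2 + 34·x) + (-1 - x + 17·x^2 + 17·x^3)·Dx  (order 1).
h: a_k = 3, 6, 54, 102, 918, 1734, …
ICs: h(0) = 3.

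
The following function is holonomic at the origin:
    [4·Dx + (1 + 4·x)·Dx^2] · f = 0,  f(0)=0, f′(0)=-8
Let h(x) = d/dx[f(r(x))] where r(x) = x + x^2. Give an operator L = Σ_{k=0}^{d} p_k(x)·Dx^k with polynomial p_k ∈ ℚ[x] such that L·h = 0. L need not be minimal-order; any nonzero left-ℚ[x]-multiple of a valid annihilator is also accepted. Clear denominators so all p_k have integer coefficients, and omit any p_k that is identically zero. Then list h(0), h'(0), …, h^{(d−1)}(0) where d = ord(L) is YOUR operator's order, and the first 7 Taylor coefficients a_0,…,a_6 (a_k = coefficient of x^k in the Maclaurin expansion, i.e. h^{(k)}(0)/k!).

f: a_k = 0, -8, 16, -128/3, 128, -2048/5, 4096/3, …
h₀=f(r): pull back L_f along r ⇒ L₀.
h=h₀': d/dx-closure on L₀ ⇒ L.
L = 2 + (1 + 2·x)·Dx  (order 1).
h: a_k = -8, 16, -32, 64, -128, 256, -512, …
ICs: h(0) = -8.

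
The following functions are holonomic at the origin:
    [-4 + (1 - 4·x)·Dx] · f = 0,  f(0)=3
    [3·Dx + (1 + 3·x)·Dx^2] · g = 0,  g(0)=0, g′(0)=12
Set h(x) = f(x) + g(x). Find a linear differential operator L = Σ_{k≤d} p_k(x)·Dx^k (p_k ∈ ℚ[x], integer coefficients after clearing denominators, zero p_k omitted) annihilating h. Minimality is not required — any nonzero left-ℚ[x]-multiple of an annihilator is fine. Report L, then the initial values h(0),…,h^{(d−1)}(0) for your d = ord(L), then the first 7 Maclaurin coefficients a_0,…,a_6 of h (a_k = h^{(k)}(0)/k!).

f: a_k = 3, 12, 48, 192, 768, 3072, 12288, …
g: a_k = 0, 12, -18, 36, -81, 972/5, -486, …
h₀=f+g: left-lcm gives L₀, ord ≤ 3.
L = (432 + 288·x)·Dx + (78 + 720·x + 576·x^2)·Dx^2 + (-11 - x + 144·x^2 + 144·x^3)·Dx^3  (order 3).
h: a_k = 3, 24, 30, 228, 687, 16332/5, 11802, …
ICs: h(0) = 3, h′(0) = 24, h′′(0) = 60.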